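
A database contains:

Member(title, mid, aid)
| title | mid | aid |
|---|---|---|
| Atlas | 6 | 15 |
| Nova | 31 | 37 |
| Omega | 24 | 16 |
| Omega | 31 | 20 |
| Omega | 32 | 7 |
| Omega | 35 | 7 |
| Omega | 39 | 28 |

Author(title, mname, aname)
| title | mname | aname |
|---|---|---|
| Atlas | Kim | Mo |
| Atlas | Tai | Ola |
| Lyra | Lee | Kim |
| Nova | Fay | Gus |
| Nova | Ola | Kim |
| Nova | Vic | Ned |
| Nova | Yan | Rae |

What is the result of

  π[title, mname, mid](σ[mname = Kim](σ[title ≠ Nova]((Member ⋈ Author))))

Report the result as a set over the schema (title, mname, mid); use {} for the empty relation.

Joining Member and Author on title yields {(Atlas, 6, 15, Kim, Mo), (Atlas, 6, 15, Tai, Ola), (Nova, 31, 37, Fay, Gus), (Nova, 31, 37, Ola, Kim), (Nova, 31, 37, Vic, Ned), (Nova, 31, 37, Yan, Rae)}.
Apply σ_{title ≠ Nova}; surviving tuples: {(Atlas, 6, 15, Kim, Mo), (Atlas, 6, 15, Tai, Ola)}
Apply σ_{mname = Kim}; surviving tuples: {(Atlas, 6, 15, Kim, Mo)}
π[title, mname, mid]: project onto (title, mname, mid) → {(Atlas, Kim, 6)}

{(Atlas, Kim, 6)}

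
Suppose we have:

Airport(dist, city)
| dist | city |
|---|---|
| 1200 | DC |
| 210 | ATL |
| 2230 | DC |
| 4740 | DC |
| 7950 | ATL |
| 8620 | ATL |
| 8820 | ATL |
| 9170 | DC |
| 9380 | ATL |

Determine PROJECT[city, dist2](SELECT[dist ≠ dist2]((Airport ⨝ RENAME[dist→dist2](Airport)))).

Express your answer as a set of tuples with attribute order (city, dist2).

{(ATL, 210), (ATL, 7950), (ATL, 8620), (ATL, 8820), (ATL, 9380), (DC, 1200), (DC, 2230), (DC, 4740), (DC, 9170)}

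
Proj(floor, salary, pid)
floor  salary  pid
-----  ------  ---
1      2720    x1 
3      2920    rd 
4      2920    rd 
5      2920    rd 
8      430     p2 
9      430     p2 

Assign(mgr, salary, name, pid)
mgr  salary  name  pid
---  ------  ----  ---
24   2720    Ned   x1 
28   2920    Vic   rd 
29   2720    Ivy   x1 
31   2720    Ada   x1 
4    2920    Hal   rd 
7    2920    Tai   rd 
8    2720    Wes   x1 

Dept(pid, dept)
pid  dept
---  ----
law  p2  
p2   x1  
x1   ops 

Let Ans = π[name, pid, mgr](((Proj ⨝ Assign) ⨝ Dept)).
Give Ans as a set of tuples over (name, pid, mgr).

{(Ada, x1, 31), (Ivy, x1, 29), (Ned, x1, 24), (Wes, x1, 8)}

Joining Proj and Assign on salary, pid yields {(1, 2720, x1, 24, Ned), (1, 2720, x1, 29, Ivy), (1, 2720, x1, 31, Ada), (1, 2720, x1, 8, Wes), (3, 2920, rd, 28, Vic), (3, 2920, rd, 4, Hal), (3, 2920, rd, 7, Tai), (4, 2920, rd, 28, Vic), (4, 2920, rd, 4, Hal), (4, 2920, rd, 7, Tai), (5, 2920, rd, 28, Vic), (5, 2920, rd, 4, Hal), (5, 2920, rd, 7, Tai)}.
Joining (Proj ⨝ Assign) and Dept on pid yields {(1, 2720, x1, 24, Ned, ops), (1, 2720, x1, 29, Ivy, ops), (1, 2720, x1, 31, Ada, ops), (1, 2720, x1, 8, Wes, ops)}.
π_{name, pid, mgr} gives {(Ada, x1, 31), (Ivy, x1, 29), (Ned, x1, 24), (Wes, x1, 8)}.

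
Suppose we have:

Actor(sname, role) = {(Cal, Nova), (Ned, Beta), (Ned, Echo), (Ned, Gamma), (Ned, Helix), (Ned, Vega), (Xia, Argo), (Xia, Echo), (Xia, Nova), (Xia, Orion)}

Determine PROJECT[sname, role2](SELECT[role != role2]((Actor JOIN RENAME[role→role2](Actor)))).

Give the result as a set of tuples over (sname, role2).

{(Ned, Beta), (Ned, Echo), (Ned, Gamma), (Ned, Helix), (Ned, Vega), (Xia, Argo), (Xia, Echo), (Xia, Nova), (Xia, Orion)}

ρ[role→role2]: schema becomes (sname, role2); tuples unchanged.
Natural join on sname: {(Cal, Nova, Nova), (Ned, Beta, Beta), (Ned, Beta, Echo), (Ned, Beta, Gamma), (Ned, Beta, Helix), (Ned, Beta, Vega), (Ned, Echo, Beta), (Ned, Echo, Echo), (Ned, Echo, Gamma), (Ned, Echo, Helix), (Ned, Echo, Vega), (Ned, Gamma, Beta), (Ned, Gamma, Echo), (Ned, Gamma, Gamma), (Ned, Gamma, Helix), (Ned, Gamma, Vega), (Ned, Helix, Beta), (Ned, Helix, Echo), (Ned, Helix, Gamma), (Ned, Helix, Helix), (Ned, Helix, Vega), (Ned, Vega, Beta), (Ned, Vega, Echo), (Ned, Vega, Gamma), (Ned, Vega, Helix), (Ned, Vega, Vega), (Xia, Argo, Argo), (Xia, Argo, Echo), (Xia, Argo, Nova), (Xia, Argo, Orion), (Xia, Echo, Argo), (Xia, Echo, Echo), (Xia, Echo, Nova), (Xia, Echo, Orion), (Xia, Nova, Argo), (Xia, Nova, Echo), (Xia, Nova, Nova), (Xia, Nova, Orion), (Xia, Orion, Argo), (Xia, Orion, Echo), (Xia, Orion, Nova), (Xia, Orion, Orion)}
Selection role != role2: {(Ned, Beta, Echo), (Ned, Beta, Gamma), (Ned, Beta, Helix), (Ned, Beta, Vega), (Ned, Echo, Beta), (Ned, Echo, Gamma), (Ned, Echo, Helix), (Ned, Echo, Vega), (Ned, Gamma, Beta), (Ned, Gamma, Echo), (Ned, Gamma, Helix), (Ned, Gamma, Vega), (Ned, Helix, Beta), (Ned, Helix, Echo), (Ned, Helix, Gamma), (Ned, Helix, Vega), (Ned, Vega, Beta), (Ned, Vega, Echo), (Ned, Vega, Gamma), (Ned, Vega, Helix), (Xia, Argo, Echo), (Xia, Argo, Nova), (Xia, Argo, Orion), (Xia, Echo, Argo), (Xia, Echo, Nova), (Xia, Echo, Orion), (Xia, Nova, Argo), (Xia, Nova, Echo), (Xia, Nova, Orion), (Xia, Orion, Argo), (Xia, Orion, Echo), (Xia, Orion, Nova)}
π_{sname, role2} gives {(Ned, Beta), (Ned, Echo), (Ned, Gamma), (Ned, Helix), (Ned, Vega), (Xia, Argo), (Xia, Echo), (Xia, Nova), (Xia, Orion)} (23 duplicate(s) eliminated).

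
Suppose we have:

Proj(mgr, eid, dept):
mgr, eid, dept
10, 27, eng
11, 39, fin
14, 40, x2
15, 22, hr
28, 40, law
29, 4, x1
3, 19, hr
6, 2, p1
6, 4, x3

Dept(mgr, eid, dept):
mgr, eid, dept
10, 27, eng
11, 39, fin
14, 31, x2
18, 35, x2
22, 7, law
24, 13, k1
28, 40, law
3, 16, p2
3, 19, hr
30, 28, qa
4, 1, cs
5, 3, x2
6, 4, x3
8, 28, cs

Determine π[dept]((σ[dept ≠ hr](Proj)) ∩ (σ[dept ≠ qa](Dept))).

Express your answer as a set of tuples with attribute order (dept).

{eng, fin, law, x3}

σ[dept ≠ hr]: keep tuples satisfying dept ≠ hr → {(10, 27, eng), (11, 39, fin), (14, 40, x2), (28, 40, law), (29, 4, x1), (6, 2, p1), (6, 4, x3)}
σ[dept ≠ qa]: keep tuples satisfying dept ≠ qa → {(10, 27, eng), (11, 39, fin), (14, 31, x2), (18, 35, x2), (22, 7, law), (24, 13, k1), (28, 40, law), (3, 16, p2), (3, 19, hr), (4, 1, cs), (5, 3, x2), (6, 4, x3), (8, 28, cs)}
Intersection: {(10, 27, eng), (11, 39, fin), (14, 40, x2), (28, 40, law), (29, 4, x1), (6, 2, p1), (6, 4, x3)} with {(10, 27, eng), (11, 39, fin), (14, 31, x2), (18, 35, x2), (22, 7, law), (24, 13, k1), (28, 40, law), (3, 16, p2), (3, 19, hr), (4, 1, cs), (5, 3, x2), (6, 4, x3), (8, 28, cs)} → {(10, 27, eng), (11, 39, fin), (28, 40, law), (6, 4, x3)}
Projecting to dept: {eng, fin, law, x3}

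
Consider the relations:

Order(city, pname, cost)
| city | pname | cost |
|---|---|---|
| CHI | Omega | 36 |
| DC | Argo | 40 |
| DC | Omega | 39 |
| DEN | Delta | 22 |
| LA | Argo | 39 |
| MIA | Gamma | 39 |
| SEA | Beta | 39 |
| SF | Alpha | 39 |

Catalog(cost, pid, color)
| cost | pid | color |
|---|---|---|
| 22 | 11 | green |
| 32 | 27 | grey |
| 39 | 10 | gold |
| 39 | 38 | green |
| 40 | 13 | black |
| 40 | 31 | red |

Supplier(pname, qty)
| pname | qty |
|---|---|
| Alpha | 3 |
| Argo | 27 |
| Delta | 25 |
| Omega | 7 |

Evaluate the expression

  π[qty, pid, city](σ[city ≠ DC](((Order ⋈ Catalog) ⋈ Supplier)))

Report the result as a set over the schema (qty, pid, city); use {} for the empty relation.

{(25, 11, DEN), (27, 10, LA), (27, 38, LA), (3, 10, SF), (3, 38, SF)}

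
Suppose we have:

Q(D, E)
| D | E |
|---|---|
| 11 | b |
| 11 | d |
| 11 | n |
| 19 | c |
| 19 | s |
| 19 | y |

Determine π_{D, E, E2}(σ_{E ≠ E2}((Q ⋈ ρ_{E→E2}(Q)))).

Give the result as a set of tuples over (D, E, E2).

{(11, b, d), (11, b, n), (11, d, b), (11, d, n), (11, n, b), (11, n, d), (19, c, s), (19, c, y), (19, s, c), (19, s, y), (19, y, c), (19, y, s)}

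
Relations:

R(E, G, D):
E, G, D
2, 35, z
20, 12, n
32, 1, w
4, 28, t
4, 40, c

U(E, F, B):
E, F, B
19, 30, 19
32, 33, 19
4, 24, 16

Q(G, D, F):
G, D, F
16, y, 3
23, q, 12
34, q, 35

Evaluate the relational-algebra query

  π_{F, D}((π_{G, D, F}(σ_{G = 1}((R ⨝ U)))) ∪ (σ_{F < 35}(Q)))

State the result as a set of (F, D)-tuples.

{(12, q), (3, y), (33, w)}

R ⋈ U (natural join on E): {(32, 1, w, 33, 19), (4, 28, t, 24, 16), (4, 40, c, 24, 16)}
σ[G = 1]: keep tuples satisfying G = 1 → {(32, 1, w, 33, 19)}
π_{G, D, F} gives {(1, w, 33)}.
σ[F < 35]: keep tuples satisfying F < 35 → {(16, y, 3), (23, q, 12)}
Taking the union: {(1, w, 33), (16, y, 3), (23, q, 12)}
π_{F, D} gives {(12, q), (3, y), (33, w)}.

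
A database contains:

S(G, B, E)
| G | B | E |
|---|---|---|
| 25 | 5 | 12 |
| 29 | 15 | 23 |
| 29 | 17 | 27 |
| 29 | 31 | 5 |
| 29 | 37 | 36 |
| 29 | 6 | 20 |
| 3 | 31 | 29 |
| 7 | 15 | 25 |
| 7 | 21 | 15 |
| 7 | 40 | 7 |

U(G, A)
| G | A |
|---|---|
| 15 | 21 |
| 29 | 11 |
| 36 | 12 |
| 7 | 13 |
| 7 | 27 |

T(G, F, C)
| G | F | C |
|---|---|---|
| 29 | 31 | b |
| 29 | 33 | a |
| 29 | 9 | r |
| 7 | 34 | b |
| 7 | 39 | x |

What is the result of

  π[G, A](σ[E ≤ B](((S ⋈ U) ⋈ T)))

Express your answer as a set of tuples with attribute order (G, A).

Joining S and U on G yields {(29, 15, 23, 11), (29, 17, 27, 11), (29, 31, 5, 11), (29, 37, 36, 11), (29, 6, 20, 11), (7, 15, 25, 13), (7, 15, 25, 27), (7, 21, 15, 13), (7, 21, 15, 27), (7, 40, 7, 13), (7, 40, 7, 27)}.
Joining (S ⋈ U) and T on G yields {(29, 15, 23, 11, 31, b), (29, 15, 23, 11, 33, a), (29, 15, 23, 11, 9, r), (29, 17, 27, 11, 31, b), (29, 17, 27, 11, 33, a), (29, 17, 27, 11, 9, r), (29, 31, 5, 11, 31, b), (29, 31, 5, 11, 33, a), (29, 31, 5, 11, 9, r), (29, 37, 36, 11, 31, b), (29, 37, 36, 11, 33, a), (29, 37, 36, 11, 9, r), (29, 6, 20, 11, 31, b), (29, 6, 20, 11, 33, a), (29, 6, 20, 11, 9, r), (7, 15, 25, 13, 34, b), (7, 15, 25, 13, 39, x), (7, 15, 25, 27, 34, b), (7, 15, 25, 27, 39, x), (7, 21, 15, 13, 34, b), (7, 21, 15, 13, 39, x), (7, 21, 15, 27, 34, b), (7, 21, 15, 27, 39, x), (7, 40, 7, 13, 34, b), (7, 40, 7, 13, 39, x), (7, 40, 7, 27, 34, b), (7, 40, 7, 27, 39, x)}.
Apply σ_{E ≤ B}; surviving tuples: {(29, 31, 5, 11, 31, b), (29, 31, 5, 11, 33, a), (29, 31, 5, 11, 9, r), (29, 37, 36, 11, 31, b), (29, 37, 36, 11, 33, a), (29, 37, 36, 11, 9, r), (7, 21, 15, 13, 34, b), (7, 21, 15, 13, 39, x), (7, 21, 15, 27, 34, b), (7, 21, 15, 27, 39, x), (7, 40, 7, 13, 34, b), (7, 40, 7, 13, 39, x), (7, 40, 7, 27, 34, b), (7, 40, 7, 27, 39, x)}
π_{G, A} gives {(29, 11), (7, 13), (7, 27)} (11 duplicate(s) eliminated).

{(29, 11), (7, 13), (7, 27)}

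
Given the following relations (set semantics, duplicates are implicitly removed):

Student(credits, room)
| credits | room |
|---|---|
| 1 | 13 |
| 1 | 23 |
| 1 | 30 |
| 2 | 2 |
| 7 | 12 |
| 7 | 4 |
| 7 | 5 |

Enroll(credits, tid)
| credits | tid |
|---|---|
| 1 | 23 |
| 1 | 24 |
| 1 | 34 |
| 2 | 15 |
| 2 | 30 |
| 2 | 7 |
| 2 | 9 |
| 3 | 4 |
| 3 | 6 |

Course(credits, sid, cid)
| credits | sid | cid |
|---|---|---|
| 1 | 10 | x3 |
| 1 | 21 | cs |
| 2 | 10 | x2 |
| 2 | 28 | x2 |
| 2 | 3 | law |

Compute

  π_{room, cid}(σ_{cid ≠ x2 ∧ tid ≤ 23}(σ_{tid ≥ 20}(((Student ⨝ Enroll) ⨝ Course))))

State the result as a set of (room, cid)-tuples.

{(13, cs), (13, x3), (23, cs), (23, x3), (30, cs), (30, x3)}

Student ⋈ Enroll (natural join on credits): {(1, 13, 23), (1, 13, 24), (1, 13, 34), (1, 23, 23), (1, 23, 24), (1, 23, 34), (1, 30, 23), (1, 30, 24), (1, 30, 34), (2, 2, 15), (2, 2, 30), (2, 2, 7), (2, 2, 9)}
(Student ⨝ Enroll) ⋈ Course (natural join on credits): {(1, 13, 23, 10, x3), (1, 13, 23, 21, cs), (1, 13, 24, 10, x3), (1, 13, 24, 21, cs), (1, 13, 34, 10, x3), (1, 13, 34, 21, cs), (1, 23, 23, 10, x3), (1, 23, 23, 21, cs), (1, 23, 24, 10, x3), (1, 23, 24, 21, cs), (1, 23, 34, 10, x3), (1, 23, 34, 21, cs), (1, 30, 23, 10, x3), (1, 30, 23, 21, cs), (1, 30, 24, 10, x3), (1, 30, 24, 21, cs), (1, 30, 34, 10, x3), (1, 30, 34, 21, cs), (2, 2, 15, 10, x2), (2, 2, 15, 28, x2), (2, 2, 15, 3, law), (2, 2, 30, 10, x2), (2, 2, 30, 28, x2), (2, 2, 30, 3, law), (2, 2, 7, 10, x2), (2, 2, 7, 28, x2), (2, 2, 7, 3, law), (2, 2, 9, 10, x2), (2, 2, 9, 28, x2), (2, 2, 9, 3, law)}
Filtering on tid ≥ 20 leaves {(1, 13, 23, 10, x3), (1, 13, 23, 21, cs), (1, 13, 24, 10, x3), (1, 13, 24, 21, cs), (1, 13, 34, 10, x3), (1, 13, 34, 21, cs), (1, 23, 23, 10, x3), (1, 23, 23, 21, cs), (1, 23, 24, 10, x3), (1, 23, 24, 21, cs), (1, 23, 34, 10, x3), (1, 23, 34, 21, cs), (1, 30, 23, 10, x3), (1, 30, 23, 21, cs), (1, 30, 24, 10, x3), (1, 30, 24, 21, cs), (1, 30, 34, 10, x3), (1, 30, 34, 21, cs), (2, 2, 30, 10, x2), (2, 2, 30, 28, x2), (2, 2, 30, 3, law)}.
Filtering on cid ≠ x2 ∧ tid ≤ 23 leaves {(1, 13, 23, 10, x3), (1, 13, 23, 21, cs), (1, 23, 23, 10, x3), (1, 23, 23, 21, cs), (1, 30, 23, 10, x3), (1, 30, 23, 21, cs)}.
Keep only column(s) room, cid: {(13, cs), (13, x3), (23, cs), (23, x3), (30, cs), (30, x3)}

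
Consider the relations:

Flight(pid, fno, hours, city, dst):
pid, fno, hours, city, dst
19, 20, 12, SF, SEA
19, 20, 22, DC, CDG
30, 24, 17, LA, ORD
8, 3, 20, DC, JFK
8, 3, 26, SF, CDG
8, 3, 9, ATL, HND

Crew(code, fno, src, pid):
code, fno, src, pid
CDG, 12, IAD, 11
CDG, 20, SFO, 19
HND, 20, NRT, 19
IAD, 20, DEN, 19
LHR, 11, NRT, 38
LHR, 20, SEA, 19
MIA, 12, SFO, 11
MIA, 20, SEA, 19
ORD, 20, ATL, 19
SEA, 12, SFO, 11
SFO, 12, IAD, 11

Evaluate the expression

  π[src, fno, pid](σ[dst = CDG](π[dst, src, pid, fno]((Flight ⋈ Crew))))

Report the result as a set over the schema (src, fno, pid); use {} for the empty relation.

Joining Flight and Crew on pid, fno yields {(19, 20, 12, SF, SEA, CDG, SFO), (19, 20, 12, SF, SEA, HND, NRT), (19, 20, 12, SF, SEA, IAD, DEN), (19, 20, 12, SF, SEA, LHR, SEA), (19, 20, 12, SF, SEA, MIA, SEA), (19, 20, 12, SF, SEA, ORD, ATL), (19, 20, 22, DC, CDG, CDG, SFO), (19, 20, 22, DC, CDG, HND, NRT), (19, 20, 22, DC, CDG, IAD, DEN), (19, 20, 22, DC, CDG, LHR, SEA), (19, 20, 22, DC, CDG, MIA, SEA), (19, 20, 22, DC, CDG, ORD, ATL)}.
π_{dst, src, pid, fno} gives {(CDG, ATL, 19, 20), (CDG, DEN, 19, 20), (CDG, NRT, 19, 20), (CDG, SEA, 19, 20), (CDG, SFO, 19, 20), (SEA, ATL, 19, 20), (SEA, DEN, 19, 20), (SEA, NRT, 19, 20), (SEA, SEA, 19, 20), (SEA, SFO, 19, 20)} (2 duplicate(s) eliminated).
Selection dst = CDG: {(CDG, ATL, 19, 20), (CDG, DEN, 19, 20), (CDG, NRT, 19, 20), (CDG, SEA, 19, 20), (CDG, SFO, 19, 20)}
π_{src, fno, pid} gives {(ATL, 20, 19), (DEN, 20, 19), (NRT, 20, 19), (SEA, 20, 19), (SFO, 20, 19)}.

{(ATL, 20, 19), (DEN, 20, 19), (NRT, 20, 19), (SEA, 20, 19), (SFO, 20, 19)}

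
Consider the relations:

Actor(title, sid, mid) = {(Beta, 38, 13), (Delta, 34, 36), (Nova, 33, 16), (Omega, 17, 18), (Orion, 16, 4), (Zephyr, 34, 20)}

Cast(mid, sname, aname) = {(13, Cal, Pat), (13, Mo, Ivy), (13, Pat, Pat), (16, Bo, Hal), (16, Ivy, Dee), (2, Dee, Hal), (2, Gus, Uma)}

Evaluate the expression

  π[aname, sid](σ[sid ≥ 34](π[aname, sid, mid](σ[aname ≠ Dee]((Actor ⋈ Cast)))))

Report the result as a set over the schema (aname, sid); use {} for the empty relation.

Joining Actor and Cast on mid yields {(Beta, 38, 13, Cal, Pat), (Beta, 38, 13, Mo, Ivy), (Beta, 38, 13, Pat, Pat), (Nova, 33, 16, Bo, Hal), (Nova, 33, 16, Ivy, Dee)}.
σ[aname ≠ Dee]: keep tuples satisfying aname ≠ Dee → {(Beta, 38, 13, Cal, Pat), (Beta, 38, 13, Mo, Ivy), (Beta, 38, 13, Pat, Pat), (Nova, 33, 16, Bo, Hal)}
Keep only column(s) aname, sid, mid (1 duplicate(s) eliminated): {(Hal, 33, 16), (Ivy, 38, 13), (Pat, 38, 13)}
σ[sid ≥ 34]: keep tuples satisfying sid ≥ 34 → {(Ivy, 38, 13), (Pat, 38, 13)}
Keep only column(s) aname, sid: {(Ivy, 38), (Pat, 38)}

{(Ivy, 38), (Pat, 38)}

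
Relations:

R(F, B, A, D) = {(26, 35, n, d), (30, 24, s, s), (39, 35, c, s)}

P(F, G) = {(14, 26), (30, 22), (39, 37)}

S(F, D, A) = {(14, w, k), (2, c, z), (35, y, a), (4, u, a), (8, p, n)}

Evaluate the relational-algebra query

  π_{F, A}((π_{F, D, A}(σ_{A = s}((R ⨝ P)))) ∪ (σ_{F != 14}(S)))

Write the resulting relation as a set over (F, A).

{(2, z), (30, s), (35, a), (4, a), (8, n)}

R ⋈ P (natural join on F): {(30, 24, s, s, 22), (39, 35, c, s, 37)}
Apply σ_{A = s}; surviving tuples: {(30, 24, s, s, 22)}
π[F, D, A]: project onto (F, D, A) → {(30, s, s)}
Apply σ_{F != 14}; surviving tuples: {(2, c, z), (35, y, a), (4, u, a), (8, p, n)}
Taking the union: {(2, c, z), (30, s, s), (35, y, a), (4, u, a), (8, p, n)}
π[F, A]: project onto (F, A) → {(2, z), (30, s), (35, a), (4, a), (8, n)}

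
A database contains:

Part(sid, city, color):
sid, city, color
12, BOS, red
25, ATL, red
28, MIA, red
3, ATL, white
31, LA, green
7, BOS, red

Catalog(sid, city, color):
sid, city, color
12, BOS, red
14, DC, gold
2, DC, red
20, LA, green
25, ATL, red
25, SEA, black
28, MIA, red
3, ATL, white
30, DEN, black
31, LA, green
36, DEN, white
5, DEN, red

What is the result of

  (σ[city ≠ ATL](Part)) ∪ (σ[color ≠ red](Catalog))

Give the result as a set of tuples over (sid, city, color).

{(12, BOS, red), (14, DC, gold), (20, LA, green), (25, SEA, black), (28, MIA, red), (3, ATL, white), (30, DEN, black), (31, LA, green), (36, DEN, white), (7, BOS, red)}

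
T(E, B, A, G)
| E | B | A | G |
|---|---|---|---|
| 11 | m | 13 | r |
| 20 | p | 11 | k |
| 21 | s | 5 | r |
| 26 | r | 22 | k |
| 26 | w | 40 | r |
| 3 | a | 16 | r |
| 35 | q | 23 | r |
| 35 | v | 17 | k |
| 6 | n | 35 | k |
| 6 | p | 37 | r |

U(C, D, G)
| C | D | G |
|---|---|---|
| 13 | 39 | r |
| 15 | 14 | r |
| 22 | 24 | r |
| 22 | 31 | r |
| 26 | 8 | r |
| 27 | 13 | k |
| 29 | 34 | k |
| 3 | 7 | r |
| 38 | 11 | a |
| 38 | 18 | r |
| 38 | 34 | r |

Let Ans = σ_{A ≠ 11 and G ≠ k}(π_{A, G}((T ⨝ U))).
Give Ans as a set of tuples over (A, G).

Joining T and U on G yields {(11, m, 13, r, 13, 39), (11, m, 13, r, 15, 14), (11, m, 13, r, 22, 24), (11, m, 13, r, 22, 31), (11, m, 13, r, 26, 8), (11, m, 13, r, 3, 7), (11, m, 13, r, 38, 18), (11, m, 13, r, 38, 34), (20, p, 11, k, 27, 13), (20, p, 11, k, 29, 34), (21, s, 5, r, 13, 39), (21, s, 5, r, 15, 14), (21, s, 5, r, 22, 24), (21, s, 5, r, 22, 31), (21, s, 5, r, 26, 8), (21, s, 5, r, 3, 7), (21, s, 5, r, 38, 18), (21, s, 5, r, 38, 34), (26, r, 22, k, 27, 13), (26, r, 22, k, 29, 34), (26, w, 40, r, 13, 39), (26, w, 40, r, 15, 14), (26, w, 40, r, 22, 24), (26, w, 40, r, 22, 31), (26, w, 40, r, 26, 8), (26, w, 40, r, 3, 7), (26, w, 40, r, 38, 18), (26, w, 40, r, 38, 34), (3, a, 16, r, 13, 39), (3, a, 16, r, 15, 14), (3, a, 16, r, 22, 24), (3, a, 16, r, 22, 31), (3, a, 16, r, 26, 8), (3, a, 16, r, 3, 7), (3, a, 16, r, 38, 18), (3, a, 16, r, 38, 34), (35, q, 23, r, 13, 39), (35, q, 23, r, 15, 14), (35, q, 23, r, 22, 24), (35, q, 23, r, 22, 31), (35, q, 23, r, 26, 8), (35, q, 23, r, 3, 7), (35, q, 23, r, 38, 18), (35, q, 23, r, 38, 34), (35, v, 17, k, 27, 13), (35, v, 17, k, 29, 34), (6, n, 35, k, 27, 13), (6, n, 35, k, 29, 34), (6, p, 37, r, 13, 39), (6, p, 37, r, 15, 14), (6, p, 37, r, 22, 24), (6, p, 37, r, 22, 31), (6, p, 37, r, 26, 8), (6, p, 37, r, 3, 7), (6, p, 37, r, 38, 18), (6, p, 37, r, 38, 34)}.
π[A, G]: project onto (A, G) (46 duplicate(s) eliminated) → {(11, k), (13, r), (16, r), (17, k), (22, k), (23, r), (35, k), (37, r), (40, r), (5, r)}
Filtering on A ≠ 11 and G ≠ k leaves {(13, r), (16, r), (23, r), (37, r), (40, r), (5, r)}.

{(13, r), (16, r), (23, r), (37, r), (40, r), (5, r)}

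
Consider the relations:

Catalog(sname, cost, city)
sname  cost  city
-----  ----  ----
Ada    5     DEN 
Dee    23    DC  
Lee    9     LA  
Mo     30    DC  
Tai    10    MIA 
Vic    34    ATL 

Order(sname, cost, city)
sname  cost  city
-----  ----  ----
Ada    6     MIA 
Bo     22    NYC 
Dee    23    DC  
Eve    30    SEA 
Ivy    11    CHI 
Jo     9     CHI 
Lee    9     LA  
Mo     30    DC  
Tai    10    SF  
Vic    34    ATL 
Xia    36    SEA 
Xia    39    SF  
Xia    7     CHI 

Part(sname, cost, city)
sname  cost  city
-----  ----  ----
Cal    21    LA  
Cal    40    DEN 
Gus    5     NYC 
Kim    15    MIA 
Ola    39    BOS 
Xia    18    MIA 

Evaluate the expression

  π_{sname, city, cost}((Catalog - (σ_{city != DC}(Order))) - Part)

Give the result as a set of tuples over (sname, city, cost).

Selection city != DC: {(Ada, 6, MIA), (Bo, 22, NYC), (Eve, 30, SEA), (Ivy, 11, CHI), (Jo, 9, CHI), (Lee, 9, LA), (Tai, 10, SF), (Vic, 34, ATL), (Xia, 36, SEA), (Xia, 39, SF), (Xia, 7, CHI)}
Set difference of the two operands is {(Ada, 5, DEN), (Dee, 23, DC), (Mo, 30, DC), (Tai, 10, MIA)}.
Set difference of the two operands is {(Ada, 5, DEN), (Dee, 23, DC), (Mo, 30, DC), (Tai, 10, MIA)}.
π_{sname, city, cost} gives {(Ada, DEN, 5), (Dee, DC, 23), (Mo, DC, 30), (Tai, MIA, 10)}.

{(Ada, DEN, 5), (Dee, DC, 23), (Mo, DC, 30), (Tai, MIA, 10)}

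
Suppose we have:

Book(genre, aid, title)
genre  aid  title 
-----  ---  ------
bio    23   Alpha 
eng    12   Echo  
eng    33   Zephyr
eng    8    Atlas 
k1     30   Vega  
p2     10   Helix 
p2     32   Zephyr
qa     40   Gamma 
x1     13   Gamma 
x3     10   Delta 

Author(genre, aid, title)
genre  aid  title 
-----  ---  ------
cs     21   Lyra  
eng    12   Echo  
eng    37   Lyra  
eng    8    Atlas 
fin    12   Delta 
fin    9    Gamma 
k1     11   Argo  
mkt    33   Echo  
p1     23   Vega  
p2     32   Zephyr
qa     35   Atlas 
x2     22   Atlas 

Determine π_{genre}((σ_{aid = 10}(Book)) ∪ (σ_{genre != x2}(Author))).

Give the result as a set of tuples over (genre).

σ[aid = 10]: keep tuples satisfying aid = 10 → {(p2, 10, Helix), (x3, 10, Delta)}
σ[genre != x2]: keep tuples satisfying genre != x2 → {(cs, 21, Lyra), (eng, 12, Echo), (eng, 37, Lyra), (eng, 8, Atlas), (fin, 12, Delta), (fin, 9, Gamma), (k1, 11, Argo), (mkt, 33, Echo), (p1, 23, Vega), (p2, 32, Zephyr), (qa, 35, Atlas)}
Taking the union: {(cs, 21, Lyra), (eng, 12, Echo), (eng, 37, Lyra), (eng, 8, Atlas), (fin, 12, Delta), (fin, 9, Gamma), (k1, 11, Argo), (mkt, 33, Echo), (p1, 23, Vega), (p2, 10, Helix), (p2, 32, Zephyr), (qa, 35, Atlas), (x3, 10, Delta)}
π[genre]: project onto (genre) (4 duplicate(s) eliminated) → {cs, eng, fin, k1, mkt, p1, p2, qa, x3}

{cs, eng, fin, k1, mkt, p1, p2, qa, x3}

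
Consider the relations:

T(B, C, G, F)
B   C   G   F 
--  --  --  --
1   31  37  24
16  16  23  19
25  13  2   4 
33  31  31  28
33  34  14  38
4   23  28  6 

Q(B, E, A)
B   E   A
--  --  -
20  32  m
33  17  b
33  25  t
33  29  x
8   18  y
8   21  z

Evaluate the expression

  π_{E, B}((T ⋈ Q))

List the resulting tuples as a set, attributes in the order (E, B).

{(17, 33), (25, 33), (29, 33)}

T ⋈ Q (natural join on B): {(33, 31, 31, 28, 17, b), (33, 31, 31, 28, 25, t), (33, 31, 31, 28, 29, x), (33, 34, 14, 38, 17, b), (33, 34, 14, 38, 25, t), (33, 34, 14, 38, 29, x)}
π_{E, B} gives {(17, 33), (25, 33), (29, 33)} (3 duplicate(s) eliminated).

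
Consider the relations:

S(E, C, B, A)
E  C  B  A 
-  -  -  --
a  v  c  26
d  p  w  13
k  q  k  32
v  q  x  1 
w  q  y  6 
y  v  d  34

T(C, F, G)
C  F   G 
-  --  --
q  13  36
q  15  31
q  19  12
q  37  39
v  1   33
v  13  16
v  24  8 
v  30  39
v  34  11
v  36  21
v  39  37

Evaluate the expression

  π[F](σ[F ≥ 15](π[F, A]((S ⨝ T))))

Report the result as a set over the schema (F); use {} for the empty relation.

{15, 19, 24, 30, 34, 36, 37, 39}

Natural join on C: {(a, v, c, 26, 1, 33), (a, v, c, 26, 13, 16), (a, v, c, 26, 24, 8), (a, v, c, 26, 30, 39), (a, v, c, 26, 34, 11), (a, v, c, 26, 36, 21), (a, v, c, 26, 39, 37), (k, q, k, 32, 13, 36), (k, q, k, 32, 15, 31), (k, q, k, 32, 19, 12), (k, q, k, 32, 37, 39), (v, q, x, 1, 13, 36), (v, q, x, 1, 15, 31), (v, q, x, 1, 19, 12), (v, q, x, 1, 37, 39), (w, q, y, 6, 13, 36), (w, q, y, 6, 15, 31), (w, q, y, 6, 19, 12), (w, q, y, 6, 37, 39), (y, v, d, 34, 1, 33), (y, v, d, 34, 13, 16), (y, v, d, 34, 24, 8), (y, v, d, 34, 30, 39), (y, v, d, 34, 34, 11), (y, v, d, 34, 36, 21), (y, v, d, 34, 39, 37)}
π[F, A]: project onto (F, A) → {(1, 26), (1, 34), (13, 1), (13, 26), (13, 32), (13, 34), (13, 6), (15, 1), (15, 32), (15, 6), (19, 1), (19, 32), (19, 6), (24, 26), (24, 34), (30, 26), (30, 34), (34, 26), (34, 34), (36, 26), (36, 34), (37, 1), (37, 32), (37, 6), (39, 26), (39, 34)}
Selection F ≥ 15: {(15, 1), (15, 32), (15, 6), (19, 1), (19, 32), (19, 6), (24, 26), (24, 34), (30, 26), (30, 34), (34, 26), (34, 34), (36, 26), (36, 34), (37, 1), (37, 32), (37, 6), (39, 26), (39, 34)}
π[F]: project onto (F) (11 duplicate(s) eliminated) → {15, 19, 24, 30, 34, 36, 37, 39}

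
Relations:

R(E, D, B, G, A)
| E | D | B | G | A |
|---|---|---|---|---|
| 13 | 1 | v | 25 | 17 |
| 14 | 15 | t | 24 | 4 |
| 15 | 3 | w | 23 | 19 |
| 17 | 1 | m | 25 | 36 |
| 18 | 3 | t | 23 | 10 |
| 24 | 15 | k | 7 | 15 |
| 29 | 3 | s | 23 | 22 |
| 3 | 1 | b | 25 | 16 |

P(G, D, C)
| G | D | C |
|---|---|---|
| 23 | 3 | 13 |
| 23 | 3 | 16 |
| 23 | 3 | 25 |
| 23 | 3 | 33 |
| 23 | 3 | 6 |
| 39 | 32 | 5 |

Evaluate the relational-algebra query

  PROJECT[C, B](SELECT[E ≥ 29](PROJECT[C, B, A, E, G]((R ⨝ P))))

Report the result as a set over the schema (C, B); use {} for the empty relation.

{(13, s), (16, s), (25, s), (33, s), (6, s)}

Joining R and P on D, G yields {(15, 3, w, 23, 19, 13), (15, 3, w, 23, 19, 16), (15, 3, w, 23, 19, 25), (15, 3, w, 23, 19, 33), (15, 3, w, 23, 19, 6), (18, 3, t, 23, 10, 13), (18, 3, t, 23, 10, 16), (18, 3, t, 23, 10, 25), (18, 3, t, 23, 10, 33), (18, 3, t, 23, 10, 6), (29, 3, s, 23, 22, 13), (29, 3, s, 23, 22, 16), (29, 3, s, 23, 22, 25), (29, 3, s, 23, 22, 33), (29, 3, s, 23, 22, 6)}.
Keep only column(s) C, B, A, E, G: {(13, s, 22, 29, 23), (13, t, 10, 18, 23), (13, w, 19, 15, 23), (16, s, 22, 29, 23), (16, t, 10, 18, 23), (16, w, 19, 15, 23), (25, s, 22, 29, 23), (25, t, 10, 18, 23), (25, w, 19, 15, 23), (33, s, 22, 29, 23), (33, t, 10, 18, 23), (33, w, 19, 15, 23), (6, s, 22, 29, 23), (6, t, 10, 18, 23), (6, w, 19, 15, 23)}
Apply σ_{E ≥ 29}; surviving tuples: {(13, s, 22, 29, 23), (16, s, 22, 29, 23), (25, s, 22, 29, 23), (33, s, 22, 29, 23), (6, s, 22, 29, 23)}
Keep only column(s) C, B: {(13, s), (16, s), (25, s), (33, s), (6, s)}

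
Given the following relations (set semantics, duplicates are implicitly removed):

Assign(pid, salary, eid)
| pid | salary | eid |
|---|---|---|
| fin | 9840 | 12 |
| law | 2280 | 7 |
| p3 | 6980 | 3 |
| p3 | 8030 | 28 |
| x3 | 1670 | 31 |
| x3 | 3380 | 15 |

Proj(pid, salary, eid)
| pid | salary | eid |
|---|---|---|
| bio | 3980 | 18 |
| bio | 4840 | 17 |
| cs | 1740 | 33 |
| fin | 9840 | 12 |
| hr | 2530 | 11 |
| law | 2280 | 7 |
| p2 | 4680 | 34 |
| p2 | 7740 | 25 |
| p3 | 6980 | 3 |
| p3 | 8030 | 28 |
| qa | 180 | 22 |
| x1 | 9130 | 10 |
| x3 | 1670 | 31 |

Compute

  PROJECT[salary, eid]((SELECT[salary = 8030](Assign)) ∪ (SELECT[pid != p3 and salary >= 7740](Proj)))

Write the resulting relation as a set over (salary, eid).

{(7740, 25), (8030, 28), (9130, 10), (9840, 12)}

Selection salary = 8030: {(p3, 8030, 28)}
Selection pid != p3 and salary >= 7740: {(fin, 9840, 12), (p2, 7740, 25), (x1, 9130, 10)}
Set union of the two operands is {(fin, 9840, 12), (p2, 7740, 25), (p3, 8030, 28), (x1, 9130, 10)}.
Keep only column(s) salary, eid: {(7740, 25), (8030, 28), (9130, 10), (9840, 12)}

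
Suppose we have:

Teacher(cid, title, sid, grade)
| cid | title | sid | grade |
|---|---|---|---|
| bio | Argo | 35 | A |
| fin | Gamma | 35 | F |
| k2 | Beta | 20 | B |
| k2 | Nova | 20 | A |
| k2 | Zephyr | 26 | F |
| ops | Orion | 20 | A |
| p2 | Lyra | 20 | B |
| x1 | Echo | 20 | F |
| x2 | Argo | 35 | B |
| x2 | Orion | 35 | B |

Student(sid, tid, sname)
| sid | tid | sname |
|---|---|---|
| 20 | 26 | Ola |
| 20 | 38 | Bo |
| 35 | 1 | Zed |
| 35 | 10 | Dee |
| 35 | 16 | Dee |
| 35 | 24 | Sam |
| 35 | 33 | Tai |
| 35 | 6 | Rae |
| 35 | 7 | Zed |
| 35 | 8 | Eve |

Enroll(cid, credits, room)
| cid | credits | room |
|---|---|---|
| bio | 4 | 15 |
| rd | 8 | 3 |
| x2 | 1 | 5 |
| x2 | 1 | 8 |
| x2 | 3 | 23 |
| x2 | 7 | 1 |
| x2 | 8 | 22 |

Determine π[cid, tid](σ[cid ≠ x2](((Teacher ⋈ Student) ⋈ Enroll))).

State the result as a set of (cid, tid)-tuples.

{(bio, 1), (bio, 10), (bio, 16), (bio, 24), (bio, 33), (bio, 6), (bio, 7), (bio, 8)}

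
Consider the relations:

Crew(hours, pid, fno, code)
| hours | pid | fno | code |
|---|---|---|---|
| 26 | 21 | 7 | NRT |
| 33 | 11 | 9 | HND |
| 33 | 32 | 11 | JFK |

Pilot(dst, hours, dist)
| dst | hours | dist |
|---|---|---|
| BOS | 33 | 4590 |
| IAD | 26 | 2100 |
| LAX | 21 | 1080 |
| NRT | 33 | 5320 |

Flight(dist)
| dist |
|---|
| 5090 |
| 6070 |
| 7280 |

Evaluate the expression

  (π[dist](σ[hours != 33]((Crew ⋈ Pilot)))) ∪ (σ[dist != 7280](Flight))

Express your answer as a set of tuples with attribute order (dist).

Joining Crew and Pilot on hours yields {(26, 21, 7, NRT, IAD, 2100), (33, 11, 9, HND, BOS, 4590), (33, 11, 9, HND, NRT, 5320), (33, 32, 11, JFK, BOS, 4590), (33, 32, 11, JFK, NRT, 5320)}.
Apply σ_{hours != 33}; surviving tuples: {(26, 21, 7, NRT, IAD, 2100)}
Keep only column(s) dist: {2100}
Apply σ_{dist != 7280}; surviving tuples: {5090, 6070}
Union: {2100} with {5090, 6070} → {2100, 5090, 6070}

{2100, 5090, 6070}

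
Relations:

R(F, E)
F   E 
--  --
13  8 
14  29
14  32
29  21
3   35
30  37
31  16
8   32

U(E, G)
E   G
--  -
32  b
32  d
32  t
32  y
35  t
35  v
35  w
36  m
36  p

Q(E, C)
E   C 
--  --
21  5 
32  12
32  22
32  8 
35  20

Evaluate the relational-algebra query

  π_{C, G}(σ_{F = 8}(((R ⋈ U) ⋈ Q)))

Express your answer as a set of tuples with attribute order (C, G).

R ⋈ U (natural join on E): {(14, 32, b), (14, 32, d), (14, 32, t), (14, 32, y), (3, 35, t), (3, 35, v), (3, 35, w), (8, 32, b), (8, 32, d), (8, 32, t), (8, 32, y)}
(R ⋈ U) ⋈ Q (natural join on E): {(14, 32, b, 12), (14, 32, b, 22), (14, 32, b, 8), (14, 32, d, 12), (14, 32, d, 22), (14, 32, d, 8), (14, 32, t, 12), (14, 32, t, 22), (14, 32, t, 8), (14, 32, y, 12), (14, 32, y, 22), (14, 32, y, 8), (3, 35, t, 20), (3, 35, v, 20), (3, 35, w, 20), (8, 32, b, 12), (8, 32, b, 22), (8, 32, b, 8), (8, 32, d, 12), (8, 32, d, 22), (8, 32, d, 8), (8, 32, t, 12), (8, 32, t, 22), (8, 32, t, 8), (8, 32, y, 12), (8, 32, y, 22), (8, 32, y, 8)}
Filtering on F = 8 leaves {(8, 32, b, 12), (8, 32, b, 22), (8, 32, b, 8), (8, 32, d, 12), (8, 32, d, 22), (8, 32, d, 8), (8, 32, t, 12), (8, 32, t, 22), (8, 32, t, 8), (8, 32, y, 12), (8, 32, y, 22), (8, 32, y, 8)}.
π[C, G]: project onto (C, G) → {(12, b), (12, d), (12, t), (12, y), (22, b), (22, d), (22, t), (22, y), (8, b), (8, d), (8, t), (8, y)}

{(12, b), (12, d), (12, t), (12, y), (22, b), (22, d), (22, t), (22, y), (8, b), (8, d), (8, t), (8, y)}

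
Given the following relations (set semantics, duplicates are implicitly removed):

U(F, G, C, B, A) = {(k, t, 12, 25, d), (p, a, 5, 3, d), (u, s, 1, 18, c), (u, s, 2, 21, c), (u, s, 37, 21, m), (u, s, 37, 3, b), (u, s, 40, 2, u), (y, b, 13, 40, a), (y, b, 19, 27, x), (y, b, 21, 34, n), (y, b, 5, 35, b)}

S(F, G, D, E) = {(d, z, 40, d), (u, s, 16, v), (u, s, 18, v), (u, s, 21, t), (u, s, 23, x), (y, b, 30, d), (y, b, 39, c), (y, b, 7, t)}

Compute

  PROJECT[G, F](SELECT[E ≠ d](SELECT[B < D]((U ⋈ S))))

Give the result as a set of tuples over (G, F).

Natural join on F, G: {(u, s, 1, 18, c, 16, v), (u, s, 1, 18, c, 18, v), (u, s, 1, 18, c, 21, t), (u, s, 1, 18, c, 23, x), (u, s, 2, 21, c, 16, v), (u, s, 2, 21, c, 18, v), (u, s, 2, 21, c, 21, t), (u, s, 2, 21, c, 23, x), (u, s, 37, 21, m, 16, v), (u, s, 37, 21, m, 18, v), (u, s, 37, 21, m, 21, t), (u, s, 37, 21, m, 23, x), (u, s, 37, 3, b, 16, v), (u, s, 37, 3, b, 18, v), (u, s, 37, 3, b, 21, t), (u, s, 37, 3, b, 23, x), (u, s, 40, 2, u, 16, v), (u, s, 40, 2, u, 18, v), (u, s, 40, 2, u, 21, t), (u, s, 40, 2, u, 23, x), (y, b, 13, 40, a, 30, d), (y, b, 13, 40, a, 39, c), (y, b, 13, 40, a, 7, t), (y, b, 19, 27, x, 30, d), (y, b, 19, 27, x, 39, c), (y, b, 19, 27, x, 7, t), (y, b, 21, 34, n, 30, d), (y, b, 21, 34, n, 39, c), (y, b, 21, 34, n, 7, t), (y, b, 5, 35, b, 30, d), (y, b, 5, 35, b, 39, c), (y, b, 5, 35, b, 7, t)}
σ[B < D]: keep tuples satisfying B < D → {(u, s, 1, 18, c, 21, t), (u, s, 1, 18, c, 23, x), (u, s, 2, 21, c, 23, x), (u, s, 37, 21, m, 23, x), (u, s, 37, 3, b, 16, v), (u, s, 37, 3, b, 18, v), (u, s, 37, 3, b, 21, t), (u, s, 37, 3, b, 23, x), (u, s, 40, 2, u, 16, v), (u, s, 40, 2, u, 18, v), (u, s, 40, 2, u, 21, t), (u, s, 40, 2, u, 23, x), (y, b, 19, 27, x, 30, d), (y, b, 19, 27, x, 39, c), (y, b, 21, 34, n, 39, c), (y, b, 5, 35, b, 39, c)}
σ[E ≠ d]: keep tuples satisfying E ≠ d → {(u, s, 1, 18, c, 21, t), (u, s, 1, 18, c, 23, x), (u, s, 2, 21, c, 23, x), (u, s, 37, 21, m, 23, x), (u, s, 37, 3, b, 16, v), (u, s, 37, 3, b, 18, v), (u, s, 37, 3, b, 21, t), (u, s, 37, 3, b, 23, x), (u, s, 40, 2, u, 16, v), (u, s, 40, 2, u, 18, v), (u, s, 40, 2, u, 21, t), (u, s, 40, 2, u, 23, x), (y, b, 19, 27, x, 39, c), (y, b, 21, 34, n, 39, c), (y, b, 5, 35, b, 39, c)}
Keep only column(s) G, F (13 duplicate(s) eliminated): {(b, y), (s, u)}

{(b, y), (s, u)}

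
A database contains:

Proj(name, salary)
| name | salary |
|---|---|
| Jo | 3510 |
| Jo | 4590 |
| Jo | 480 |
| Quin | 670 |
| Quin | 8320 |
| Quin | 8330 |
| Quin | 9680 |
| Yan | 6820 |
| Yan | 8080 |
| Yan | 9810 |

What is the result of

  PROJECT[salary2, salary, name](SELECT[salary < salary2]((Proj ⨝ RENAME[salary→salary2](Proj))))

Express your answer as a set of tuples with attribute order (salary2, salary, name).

{(3510, 480, Jo), (4590, 3510, Jo), (4590, 480, Jo), (8080, 6820, Yan), (8320, 670, Quin), (8330, 670, Quin), (8330, 8320, Quin), (9680, 670, Quin), (9680, 8320, Quin), (9680, 8330, Quin), (9810, 6820, Yan), (9810, 8080, Yan)}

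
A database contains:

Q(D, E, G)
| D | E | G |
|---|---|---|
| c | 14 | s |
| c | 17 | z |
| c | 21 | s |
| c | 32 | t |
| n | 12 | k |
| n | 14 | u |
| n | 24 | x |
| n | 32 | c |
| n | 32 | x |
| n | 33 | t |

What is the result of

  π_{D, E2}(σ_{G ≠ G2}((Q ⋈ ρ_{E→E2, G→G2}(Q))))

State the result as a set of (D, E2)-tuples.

ρ[E→E2, G→G2]: schema becomes (D, E2, G2); tuples unchanged.
Q ⋈ ρ_{E→E2, G→G2}(Q) (natural join on D): {(c, 14, s, 14, s), (c, 14, s, 17, z), (c, 14, s, 21, s), (c, 14, s, 32, t), (c, 17, z, 14, s), (c, 17, z, 17, z), (c, 17, z, 21, s), (c, 17, z, 32, t), (c, 21, s, 14, s), (c, 21, s, 17, z), (c, 21, s, 21, s), (c, 21, s, 32, t), (c, 32, t, 14, s), (c, 32, t, 17, z), (c, 32, t, 21, s), (c, 32, t, 32, t), (n, 12, k, 12, k), (n, 12, k, 14, u), (n, 12, k, 24, x), (n, 12, k, 32, c), (n, 12, k, 32, x), (n, 12, k, 33, t), (n, 14, u, 12, k), (n, 14, u, 14, u), (n, 14, u, 24, x), (n, 14, u, 32, c), (n, 14, u, 32, x), (n, 14, u, 33, t), (n, 24, x, 12, k), (n, 24, x, 14, u), (n, 24, x, 24, x), (n, 24, x, 32, c), (n, 24, x, 32, x), (n, 24, x, 33, t), (n, 32, c, 12, k), (n, 32, c, 14, u), (n, 32, c, 24, x), (n, 32, c, 32, c), (n, 32, c, 32, x), (n, 32, c, 33, t), (n, 32, x, 12, k), (n, 32, x, 14, u), (n, 32, x, 24, x), (n, 32, x, 32, c), (n, 32, x, 32, x), (n, 32, x, 33, t), (n, 33, t, 12, k), (n, 33, t, 14, u), (n, 33, t, 24, x), (n, 33, t, 32, c), (n, 33, t, 32, x), (n, 33, t, 33, t)}
Filtering on G ≠ G2 leaves {(c, 14, s, 17, z), (c, 14, s, 32, t), (c, 17, z, 14, s), (c, 17, z, 21, s), (c, 17, z, 32, t), (c, 21, s, 17, z), (c, 21, s, 32, t), (c, 32, t, 14, s), (c, 32, t, 17, z), (c, 32, t, 21, s), (n, 12, k, 14, u), (n, 12, k, 24, x), (n, 12, k, 32, c), (n, 12, k, 32, x), (n, 12, k, 33, t), (n, 14, u, 12, k), (n, 14, u, 24, x), (n, 14, u, 32, c), (n, 14, u, 32, x), (n, 14, u, 33, t), (n, 24, x, 12, k), (n, 24, x, 14, u), (n, 24, x, 32, c), (n, 24, x, 33, t), (n, 32, c, 12, k), (n, 32, c, 14, u), (n, 32, c, 24, x), (n, 32, c, 32, x), (n, 32, c, 33, t), (n, 32, x, 12, k), (n, 32, x, 14, u), (n, 32, x, 32, c), (n, 32, x, 33, t), (n, 33, t, 12, k), (n, 33, t, 14, u), (n, 33, t, 24, x), (n, 33, t, 32, c), (n, 33, t, 32, x)}.
π_{D, E2} gives {(c, 14), (c, 17), (c, 21), (c, 32), (n, 12), (n, 14), (n, 24), (n, 32), (n, 33)} (29 duplicate(s) eliminated).

{(c, 14), (c, 17), (c, 21), (c, 32), (n, 12), (n, 14), (n, 24), (n, 32), (n, 33)}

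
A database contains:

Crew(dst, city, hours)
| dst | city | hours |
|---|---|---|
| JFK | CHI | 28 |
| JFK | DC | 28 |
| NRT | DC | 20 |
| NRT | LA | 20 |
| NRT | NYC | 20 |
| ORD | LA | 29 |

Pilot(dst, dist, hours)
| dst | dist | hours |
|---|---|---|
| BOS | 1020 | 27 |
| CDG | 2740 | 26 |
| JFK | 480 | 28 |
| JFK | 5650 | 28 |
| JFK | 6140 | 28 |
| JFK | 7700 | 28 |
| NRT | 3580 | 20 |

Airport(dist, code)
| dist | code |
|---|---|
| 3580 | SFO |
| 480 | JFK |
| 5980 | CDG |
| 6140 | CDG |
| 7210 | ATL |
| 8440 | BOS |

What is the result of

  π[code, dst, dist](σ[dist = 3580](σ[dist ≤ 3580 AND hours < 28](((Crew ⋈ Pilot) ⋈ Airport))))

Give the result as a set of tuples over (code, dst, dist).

{(SFO, NRT, 3580)}

Natural join on dst, hours: {(JFK, CHI, 28, 480), (JFK, CHI, 28, 5650), (JFK, CHI, 28, 6140), (JFK, CHI, 28, 7700), (JFK, DC, 28, 480), (JFK, DC, 28, 5650), (JFK, DC, 28, 6140), (JFK, DC, 28, 7700), (NRT, DC, 20, 3580), (NRT, LA, 20, 3580), (NRT, NYC, 20, 3580)}
Natural join on dist: {(JFK, CHI, 28, 480, JFK), (JFK, CHI, 28, 6140, CDG), (JFK, DC, 28, 480, JFK), (JFK, DC, 28, 6140, CDG), (NRT, DC, 20, 3580, SFO), (NRT, LA, 20, 3580, SFO), (NRT, NYC, 20, 3580, SFO)}
Filtering on dist ≤ 3580 AND hours < 28 leaves {(NRT, DC, 20, 3580, SFO), (NRT, LA, 20, 3580, SFO), (NRT, NYC, 20, 3580, SFO)}.
Filtering on dist = 3580 leaves {(NRT, DC, 20, 3580, SFO), (NRT, LA, 20, 3580, SFO), (NRT, NYC, 20, 3580, SFO)}.
Keep only column(s) code, dst, dist (2 duplicate(s) eliminated): {(SFO, NRT, 3580)}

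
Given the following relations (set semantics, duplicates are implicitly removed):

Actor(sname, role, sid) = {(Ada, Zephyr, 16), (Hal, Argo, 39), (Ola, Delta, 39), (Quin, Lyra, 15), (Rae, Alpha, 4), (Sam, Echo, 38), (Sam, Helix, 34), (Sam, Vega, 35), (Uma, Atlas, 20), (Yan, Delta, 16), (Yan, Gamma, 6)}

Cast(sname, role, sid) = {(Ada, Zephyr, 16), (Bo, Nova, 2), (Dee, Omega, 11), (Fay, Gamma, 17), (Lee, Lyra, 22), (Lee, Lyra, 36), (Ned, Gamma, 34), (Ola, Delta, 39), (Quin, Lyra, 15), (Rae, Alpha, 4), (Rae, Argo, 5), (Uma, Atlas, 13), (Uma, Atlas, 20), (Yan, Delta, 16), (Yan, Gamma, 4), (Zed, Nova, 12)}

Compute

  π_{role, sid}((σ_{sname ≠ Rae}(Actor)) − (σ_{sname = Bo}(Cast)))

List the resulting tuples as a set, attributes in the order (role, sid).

{(Argo, 39), (Atlas, 20), (Delta, 16), (Delta, 39), (Echo, 38), (Gamma, 6), (Helix, 34), (Lyra, 15), (Vega, 35), (Zephyr, 16)}

Apply σ_{sname ≠ Rae}; surviving tuples: {(Ada, Zephyr, 16), (Hal, Argo, 39), (Ola, Delta, 39), (Quin, Lyra, 15), (Sam, Echo, 38), (Sam, Helix, 34), (Sam, Vega, 35), (Uma, Atlas, 20), (Yan, Delta, 16), (Yan, Gamma, 6)}
Apply σ_{sname = Bo}; surviving tuples: {(Bo, Nova, 2)}
Difference: {(Ada, Zephyr, 16), (Hal, Argo, 39), (Ola, Delta, 39), (Quin, Lyra, 15), (Sam, Echo, 38), (Sam, Helix, 34), (Sam, Vega, 35), (Uma, Atlas, 20), (Yan, Delta, 16), (Yan, Gamma, 6)} with {(Bo, Nova, 2)} → {(Ada, Zephyr, 16), (Hal, Argo, 39), (Ola, Delta, 39), (Quin, Lyra, 15), (Sam, Echo, 38), (Sam, Helix, 34), (Sam, Vega, 35), (Uma, Atlas, 20), (Yan, Delta, 16), (Yan, Gamma, 6)}
π_{role, sid} gives {(Argo, 39), (Atlas, 20), (Delta, 16), (Delta, 39), (Echo, 38), (Gamma, 6), (Helix, 34), (Lyra, 15), (Vega, 35), (Zephyr, 16)}.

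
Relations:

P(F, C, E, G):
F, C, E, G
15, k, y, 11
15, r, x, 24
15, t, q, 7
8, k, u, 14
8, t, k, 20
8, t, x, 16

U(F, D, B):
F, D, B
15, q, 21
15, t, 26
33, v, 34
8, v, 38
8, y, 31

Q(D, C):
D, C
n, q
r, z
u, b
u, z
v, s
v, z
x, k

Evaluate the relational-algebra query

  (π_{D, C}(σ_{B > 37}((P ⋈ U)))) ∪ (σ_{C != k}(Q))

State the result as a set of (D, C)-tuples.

P ⋈ U (natural join on F): {(15, k, y, 11, q, 21), (15, k, y, 11, t, 26), (15, r, x, 24, q, 21), (15, r, x, 24, t, 26), (15, t, q, 7, q, 21), (15, t, q, 7, t, 26), (8, k, u, 14, v, 38), (8, k, u, 14, y, 31), (8, t, k, 20, v, 38), (8, t, k, 20, y, 31), (8, t, x, 16, v, 38), (8, t, x, 16, y, 31)}
Selection B > 37: {(8, k, u, 14, v, 38), (8, t, k, 20, v, 38), (8, t, x, 16, v, 38)}
Projecting to D, C (1 duplicate(s) eliminated): {(v, k), (v, t)}
Selection C != k: {(n, q), (r, z), (u, b), (u, z), (v, s), (v, z)}
Union: {(v, k), (v, t)} with {(n, q), (r, z), (u, b), (u, z), (v, s), (v, z)} → {(n, q), (r, z), (u, b), (u, z), (v, k), (v, s), (v, t), (v, z)}

{(n, q), (r, z), (u, b), (u, z), (v, k), (v, s), (v, t), (v, z)}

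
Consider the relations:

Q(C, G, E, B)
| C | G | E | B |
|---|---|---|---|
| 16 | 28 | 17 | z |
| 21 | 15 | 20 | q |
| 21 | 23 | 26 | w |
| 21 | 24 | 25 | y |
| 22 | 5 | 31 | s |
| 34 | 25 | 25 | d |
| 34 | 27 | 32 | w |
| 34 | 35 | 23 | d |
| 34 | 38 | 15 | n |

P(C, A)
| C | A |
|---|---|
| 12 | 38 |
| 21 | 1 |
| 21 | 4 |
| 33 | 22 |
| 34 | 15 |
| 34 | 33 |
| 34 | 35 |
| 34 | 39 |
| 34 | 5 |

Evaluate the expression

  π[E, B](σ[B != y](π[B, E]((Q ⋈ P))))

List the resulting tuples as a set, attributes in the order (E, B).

Joining Q and P on C yields {(21, 15, 20, q, 1), (21, 15, 20, q, 4), (21, 23, 26, w, 1), (21, 23, 26, w, 4), (21, 24, 25, y, 1), (21, 24, 25, y, 4), (34, 25, 25, d, 15), (34, 25, 25, d, 33), (34, 25, 25, d, 35), (34, 25, 25, d, 39), (34, 25, 25, d, 5), (34, 27, 32, w, 15), (34, 27, 32, w, 33), (34, 27, 32, w, 35), (34, 27, 32, w, 39), (34, 27, 32, w, 5), (34, 35, 23, d, 15), (34, 35, 23, d, 33), (34, 35, 23, d, 35), (34, 35, 23, d, 39), (34, 35, 23, d, 5), (34, 38, 15, n, 15), (34, 38, 15, n, 33), (34, 38, 15, n, 35), (34, 38, 15, n, 39), (34, 38, 15, n, 5)}.
π[B, E]: project onto (B, E) (19 duplicate(s) eliminated) → {(d, 23), (d, 25), (n, 15), (q, 20), (w, 26), (w, 32), (y, 25)}
Apply σ_{B != y}; surviving tuples: {(d, 23), (d, 25), (n, 15), (q, 20), (w, 26), (w, 32)}
π[E, B]: project onto (E, B) → {(15, n), (20, q), (23, d), (25, d), (26, w), (32, w)}

{(15, n), (20, q), (23, d), (25, d), (26, w), (32, w)}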